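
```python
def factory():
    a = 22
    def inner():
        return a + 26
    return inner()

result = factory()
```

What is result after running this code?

Step 1: factory() defines a = 22.
Step 2: inner() reads a = 22 from enclosing scope, returns 22 + 26 = 48.
Step 3: result = 48

The answer is 48.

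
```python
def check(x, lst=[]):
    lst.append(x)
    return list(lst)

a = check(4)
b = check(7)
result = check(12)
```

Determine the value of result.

Step 1: Default list is shared. list() creates copies for return values.
Step 2: Internal list grows: [4] -> [4, 7] -> [4, 7, 12].
Step 3: result = [4, 7, 12]

The answer is [4, 7, 12].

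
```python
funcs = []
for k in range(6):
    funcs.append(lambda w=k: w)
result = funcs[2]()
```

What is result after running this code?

Step 1: Default argument w=k captures k's value at each iteration.
Step 2: funcs[2] captured w = 2 when k was 2.
Step 3: result = 2

The answer is 2.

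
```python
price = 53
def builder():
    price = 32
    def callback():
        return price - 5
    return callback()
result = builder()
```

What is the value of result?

Step 1: builder() shadows global price with price = 32.
Step 2: callback() finds price = 32 in enclosing scope, computes 32 - 5 = 27.
Step 3: result = 27

The answer is 27.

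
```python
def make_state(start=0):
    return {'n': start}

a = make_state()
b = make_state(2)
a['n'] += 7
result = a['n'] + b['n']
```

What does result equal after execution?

Step 1: make_state() returns a new dict each call (immutable default 0).
Step 2: a = {'n': 0}, b = {'n': 2}.
Step 3: a['n'] += 7 = 7. result = 7 + 2 = 9

The answer is 9.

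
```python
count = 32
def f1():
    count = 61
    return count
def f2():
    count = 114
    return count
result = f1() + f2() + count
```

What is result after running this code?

Step 1: Each function shadows global count with its own local.
Step 2: f1() returns 61, f2() returns 114.
Step 3: Global count = 32 is unchanged. result = 61 + 114 + 32 = 207

The answer is 207.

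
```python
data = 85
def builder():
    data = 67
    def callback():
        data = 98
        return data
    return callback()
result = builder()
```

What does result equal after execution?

Step 1: Three scopes define data: global (85), builder (67), callback (98).
Step 2: callback() has its own local data = 98, which shadows both enclosing and global.
Step 3: result = 98 (local wins in LEGB)

The answer is 98.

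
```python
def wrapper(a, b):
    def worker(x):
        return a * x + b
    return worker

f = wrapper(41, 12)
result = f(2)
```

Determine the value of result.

Step 1: wrapper(41, 12) captures a = 41, b = 12.
Step 2: f(2) computes 41 * 2 + 12 = 94.
Step 3: result = 94

The answer is 94.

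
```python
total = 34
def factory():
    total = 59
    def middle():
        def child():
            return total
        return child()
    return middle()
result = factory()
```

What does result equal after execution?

Step 1: factory() defines total = 59. middle() and child() have no local total.
Step 2: child() checks local (none), enclosing middle() (none), enclosing factory() and finds total = 59.
Step 3: result = 59

The answer is 59.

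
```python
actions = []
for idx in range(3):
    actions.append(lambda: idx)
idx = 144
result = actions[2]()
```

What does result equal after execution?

Step 1: Lambdas capture the variable idx by reference, not by value.
Step 2: After the loop, idx is reassigned to 144.
Step 3: actions[2]() looks up the current idx = 144. result = 144

The answer is 144.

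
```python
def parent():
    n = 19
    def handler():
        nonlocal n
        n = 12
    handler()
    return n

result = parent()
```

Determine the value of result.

Step 1: parent() sets n = 19.
Step 2: handler() uses nonlocal to reassign n = 12.
Step 3: result = 12

The answer is 12.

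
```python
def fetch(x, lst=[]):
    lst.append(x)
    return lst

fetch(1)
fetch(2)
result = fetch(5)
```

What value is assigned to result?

Step 1: Mutable default argument gotcha! The list [] is created once.
Step 2: Each call appends to the SAME list: [1], [1, 2], [1, 2, 5].
Step 3: result = [1, 2, 5]

The answer is [1, 2, 5].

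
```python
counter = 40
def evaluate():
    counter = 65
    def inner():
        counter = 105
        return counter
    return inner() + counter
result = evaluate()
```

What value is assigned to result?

Step 1: evaluate() has local counter = 65. inner() has local counter = 105.
Step 2: inner() returns its local counter = 105.
Step 3: evaluate() returns 105 + its own counter (65) = 170

The answer is 170.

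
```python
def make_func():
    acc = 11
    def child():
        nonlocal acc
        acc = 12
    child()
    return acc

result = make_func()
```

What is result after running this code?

Step 1: make_func() sets acc = 11.
Step 2: child() uses nonlocal to reassign acc = 12.
Step 3: result = 12

The answer is 12.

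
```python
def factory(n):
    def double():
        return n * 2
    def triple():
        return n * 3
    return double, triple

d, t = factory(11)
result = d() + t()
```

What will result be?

Step 1: Both closures capture the same n = 11.
Step 2: d() = 11 * 2 = 22, t() = 11 * 3 = 33.
Step 3: result = 22 + 33 = 55

The answer is 55.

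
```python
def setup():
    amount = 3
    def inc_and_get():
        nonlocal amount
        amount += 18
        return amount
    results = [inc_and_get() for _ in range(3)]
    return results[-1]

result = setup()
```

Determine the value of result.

Step 1: amount = 3.
Step 2: Three calls to inc_and_get(), each adding 18.
Step 3: Last value = 3 + 18 * 3 = 57

The answer is 57.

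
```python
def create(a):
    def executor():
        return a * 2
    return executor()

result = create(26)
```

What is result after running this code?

Step 1: create(26) binds parameter a = 26.
Step 2: executor() accesses a = 26 from enclosing scope.
Step 3: result = 26 * 2 = 52

The answer is 52.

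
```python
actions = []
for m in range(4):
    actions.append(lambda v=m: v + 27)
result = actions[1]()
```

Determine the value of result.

Step 1: Default argument v=m captures m's value at definition time.
Step 2: actions[1] was defined when m = 1, so v defaults to 1.
Step 3: result = 1 + 27 = 28 (default arg fixes the late binding issue)

The answer is 28.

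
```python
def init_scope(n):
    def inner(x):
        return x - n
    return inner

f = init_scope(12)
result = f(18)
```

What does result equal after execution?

Step 1: init_scope(12) creates a closure capturing n = 12.
Step 2: f(18) computes 18 - 12 = 6.
Step 3: result = 6

The answer is 6.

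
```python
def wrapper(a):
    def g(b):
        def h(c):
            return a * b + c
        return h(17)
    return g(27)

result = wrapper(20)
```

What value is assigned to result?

Step 1: a = 20, b = 27, c = 17.
Step 2: h() computes a * b + c = 20 * 27 + 17 = 557.
Step 3: result = 557

The answer is 557.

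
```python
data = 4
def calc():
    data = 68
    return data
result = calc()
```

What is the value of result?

Step 1: Global data = 4.
Step 2: calc() creates local data = 68, shadowing the global.
Step 3: Returns local data = 68. result = 68

The answer is 68.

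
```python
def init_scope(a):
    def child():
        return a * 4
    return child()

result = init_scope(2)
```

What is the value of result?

Step 1: init_scope(2) binds parameter a = 2.
Step 2: child() accesses a = 2 from enclosing scope.
Step 3: result = 2 * 4 = 8

The answer is 8.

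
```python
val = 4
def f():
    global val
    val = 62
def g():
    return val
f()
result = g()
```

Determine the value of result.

Step 1: val = 4.
Step 2: f() sets global val = 62.
Step 3: g() reads global val = 62. result = 62

The answer is 62.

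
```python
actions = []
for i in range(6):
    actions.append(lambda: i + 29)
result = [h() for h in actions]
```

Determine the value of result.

Step 1: All lambdas capture i by reference. After the loop, i = 5.
Step 2: Each call returns 5 + 29 = 34.
Step 3: result = [34, 34, 34, 34, 34, 34]

The answer is [34, 34, 34, 34, 34, 34].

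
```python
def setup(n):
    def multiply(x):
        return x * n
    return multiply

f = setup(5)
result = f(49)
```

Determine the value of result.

Step 1: setup(5) returns multiply closure with n = 5.
Step 2: f(49) computes 49 * 5 = 245.
Step 3: result = 245

The answer is 245.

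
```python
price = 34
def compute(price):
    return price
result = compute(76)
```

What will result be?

Step 1: Global price = 34.
Step 2: compute(76) takes parameter price = 76, which shadows the global.
Step 3: result = 76

The answer is 76.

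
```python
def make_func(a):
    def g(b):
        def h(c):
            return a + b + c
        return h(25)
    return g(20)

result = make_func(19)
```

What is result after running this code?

Step 1: a = 19, b = 20, c = 25 across three nested scopes.
Step 2: h() accesses all three via LEGB rule.
Step 3: result = 19 + 20 + 25 = 64

The answer is 64.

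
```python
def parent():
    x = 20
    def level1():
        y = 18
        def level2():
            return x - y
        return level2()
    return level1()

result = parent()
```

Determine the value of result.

Step 1: x = 20 in parent. y = 18 in level1.
Step 2: level2() reads x = 20 and y = 18 from enclosing scopes.
Step 3: result = 20 - 18 = 2

The answer is 2.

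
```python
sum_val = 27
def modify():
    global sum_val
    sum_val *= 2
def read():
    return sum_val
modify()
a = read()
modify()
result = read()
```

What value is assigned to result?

Step 1: sum_val = 27.
Step 2: First modify(): sum_val = 27 * 2 = 54.
Step 3: Second modify(): sum_val = 54 * 2 = 108.
Step 4: read() returns 108

The answer is 108.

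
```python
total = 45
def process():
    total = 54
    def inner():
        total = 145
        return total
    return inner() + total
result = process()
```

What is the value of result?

Step 1: process() has local total = 54. inner() has local total = 145.
Step 2: inner() returns its local total = 145.
Step 3: process() returns 145 + its own total (54) = 199

The answer is 199.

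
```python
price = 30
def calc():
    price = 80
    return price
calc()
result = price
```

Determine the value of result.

Step 1: price = 30 globally.
Step 2: calc() creates a LOCAL price = 80 (no global keyword!).
Step 3: The global price is unchanged. result = 30

The answer is 30.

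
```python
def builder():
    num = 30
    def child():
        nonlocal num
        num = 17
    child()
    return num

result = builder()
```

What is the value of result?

Step 1: builder() sets num = 30.
Step 2: child() uses nonlocal to reassign num = 17.
Step 3: result = 17

The answer is 17.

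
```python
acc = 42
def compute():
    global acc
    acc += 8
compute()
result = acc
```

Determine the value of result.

Step 1: acc = 42 globally.
Step 2: compute() modifies global acc: acc += 8 = 50.
Step 3: result = 50

The answer is 50.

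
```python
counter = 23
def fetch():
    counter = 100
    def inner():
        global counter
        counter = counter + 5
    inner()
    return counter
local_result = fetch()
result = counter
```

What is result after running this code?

Step 1: Global counter = 23. fetch() creates local counter = 100.
Step 2: inner() declares global counter and adds 5: global counter = 23 + 5 = 28.
Step 3: fetch() returns its local counter = 100 (unaffected by inner).
Step 4: result = global counter = 28

The answer is 28.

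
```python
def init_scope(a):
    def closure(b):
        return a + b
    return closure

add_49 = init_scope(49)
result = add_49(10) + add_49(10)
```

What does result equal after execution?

Step 1: add_49 captures a = 49.
Step 2: add_49(10) = 49 + 10 = 59, called twice.
Step 3: result = 59 + 59 = 118

The answer is 118.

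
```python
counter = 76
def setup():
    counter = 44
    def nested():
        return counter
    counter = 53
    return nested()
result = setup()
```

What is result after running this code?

Step 1: setup() sets counter = 44, then later counter = 53.
Step 2: nested() is called after counter is reassigned to 53. Closures capture variables by reference, not by value.
Step 3: result = 53

The answer is 53.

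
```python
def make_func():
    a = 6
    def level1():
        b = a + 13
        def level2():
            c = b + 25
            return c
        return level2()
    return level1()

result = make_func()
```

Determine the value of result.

Step 1: a = 6. b = a + 13 = 19.
Step 2: c = b + 25 = 19 + 25 = 44.
Step 3: result = 44

The answer is 44.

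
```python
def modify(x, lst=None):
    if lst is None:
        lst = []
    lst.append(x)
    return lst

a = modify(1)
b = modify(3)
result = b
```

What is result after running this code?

Step 1: None default with guard creates a NEW list each call.
Step 2: a = [1] (fresh list). b = [3] (another fresh list).
Step 3: result = [3] (this is the fix for mutable default)

The answer is [3].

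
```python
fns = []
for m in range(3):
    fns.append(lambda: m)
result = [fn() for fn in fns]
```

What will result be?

Step 1: All 3 lambdas share the same variable m.
Step 2: After the loop, m = 2.
Step 3: Each call returns 2. result = [2, 2, 2]

The answer is [2, 2, 2].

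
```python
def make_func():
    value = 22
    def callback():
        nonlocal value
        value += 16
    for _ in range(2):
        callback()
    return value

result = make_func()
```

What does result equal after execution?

Step 1: value = 22.
Step 2: callback() is called 2 times in a loop, each adding 16 via nonlocal.
Step 3: value = 22 + 16 * 2 = 54

The answer is 54.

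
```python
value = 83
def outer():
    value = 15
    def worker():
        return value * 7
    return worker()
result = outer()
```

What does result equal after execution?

Step 1: outer() shadows global value with value = 15.
Step 2: worker() finds value = 15 in enclosing scope, computes 15 * 7 = 105.
Step 3: result = 105

The answer is 105.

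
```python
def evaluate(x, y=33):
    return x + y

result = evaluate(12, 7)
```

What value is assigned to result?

Step 1: evaluate(12, 7) overrides default y with 7.
Step 2: Returns 12 + 7 = 19.
Step 3: result = 19

The answer is 19.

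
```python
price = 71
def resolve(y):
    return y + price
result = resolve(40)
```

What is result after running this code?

Step 1: price = 71 is defined globally.
Step 2: resolve(40) uses parameter y = 40 and looks up price from global scope = 71.
Step 3: result = 40 + 71 = 111

The answer is 111.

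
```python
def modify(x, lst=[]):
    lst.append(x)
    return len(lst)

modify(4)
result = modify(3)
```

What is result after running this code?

Step 1: Mutable default list persists between calls.
Step 2: First call: lst = [4], len = 1. Second call: lst = [4, 3], len = 2.
Step 3: result = 2

The answer is 2.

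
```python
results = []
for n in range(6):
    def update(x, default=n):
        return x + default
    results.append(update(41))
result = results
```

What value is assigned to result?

Step 1: Default argument default=n is evaluated at function definition time.
Step 2: Each iteration creates update with default = current n value.
Step 3: update(41) returns 41 + default. results = [41, 42, 43, 44, 45, 46]

The answer is [41, 42, 43, 44, 45, 46].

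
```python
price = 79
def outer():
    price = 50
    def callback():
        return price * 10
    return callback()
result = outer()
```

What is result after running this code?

Step 1: outer() shadows global price with price = 50.
Step 2: callback() finds price = 50 in enclosing scope, computes 50 * 10 = 500.
Step 3: result = 500

The answer is 500.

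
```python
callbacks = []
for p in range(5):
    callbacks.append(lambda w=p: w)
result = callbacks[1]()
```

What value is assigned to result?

Step 1: Default argument w=p captures p's value at each iteration.
Step 2: callbacks[1] captured w = 1 when p was 1.
Step 3: result = 1

The answer is 1.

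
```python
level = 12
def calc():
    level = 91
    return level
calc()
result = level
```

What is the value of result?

Step 1: level = 12 globally.
Step 2: calc() creates a LOCAL level = 91 (no global keyword!).
Step 3: The global level is unchanged. result = 12

The answer is 12.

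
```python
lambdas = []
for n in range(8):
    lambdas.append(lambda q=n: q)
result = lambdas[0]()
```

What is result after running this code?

Step 1: Default argument q=n captures n's value at each iteration.
Step 2: lambdas[0] captured q = 0 when n was 0.
Step 3: result = 0

The answer is 0.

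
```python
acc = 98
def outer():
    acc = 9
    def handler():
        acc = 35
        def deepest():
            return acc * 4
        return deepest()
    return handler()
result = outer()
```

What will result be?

Step 1: deepest() looks up acc through LEGB: not local, finds acc = 35 in enclosing handler().
Step 2: Returns 35 * 4 = 140.
Step 3: result = 140

The answer is 140.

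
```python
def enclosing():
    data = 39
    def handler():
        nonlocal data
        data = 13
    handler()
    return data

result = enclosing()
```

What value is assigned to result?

Step 1: enclosing() sets data = 39.
Step 2: handler() uses nonlocal to reassign data = 13.
Step 3: result = 13

The answer is 13.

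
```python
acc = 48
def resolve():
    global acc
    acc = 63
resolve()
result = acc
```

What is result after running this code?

Step 1: acc = 48 globally.
Step 2: resolve() declares global acc and sets it to 63.
Step 3: After resolve(), global acc = 63. result = 63

The answer is 63.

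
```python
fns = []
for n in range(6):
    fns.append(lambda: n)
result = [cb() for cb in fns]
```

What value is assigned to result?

Step 1: All 6 lambdas share the same variable n.
Step 2: After the loop, n = 5.
Step 3: Each call returns 5. result = [5, 5, 5, 5, 5, 5]

The answer is [5, 5, 5, 5, 5, 5].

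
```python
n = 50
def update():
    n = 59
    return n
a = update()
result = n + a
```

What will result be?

Step 1: Global n = 50. update() returns local n = 59.
Step 2: a = 59. Global n still = 50.
Step 3: result = 50 + 59 = 109

The answer is 109.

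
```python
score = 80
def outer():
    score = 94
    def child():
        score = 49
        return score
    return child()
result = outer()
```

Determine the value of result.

Step 1: Three scopes define score: global (80), outer (94), child (49).
Step 2: child() has its own local score = 49, which shadows both enclosing and global.
Step 3: result = 49 (local wins in LEGB)

The answer is 49.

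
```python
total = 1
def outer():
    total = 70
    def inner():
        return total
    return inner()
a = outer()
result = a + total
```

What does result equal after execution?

Step 1: outer() has local total = 70. inner() reads from enclosing.
Step 2: outer() returns 70. Global total = 1 unchanged.
Step 3: result = 70 + 1 = 71

The answer is 71.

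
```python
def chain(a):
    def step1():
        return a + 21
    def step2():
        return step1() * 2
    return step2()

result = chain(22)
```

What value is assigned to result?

Step 1: chain(22) captures a = 22.
Step 2: step2() calls step1() which returns 22 + 21 = 43.
Step 3: step2() returns 43 * 2 = 86

The answer is 86.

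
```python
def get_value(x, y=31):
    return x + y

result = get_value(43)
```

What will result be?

Step 1: get_value(43) uses default y = 31.
Step 2: Returns 43 + 31 = 74.
Step 3: result = 74

The answer is 74.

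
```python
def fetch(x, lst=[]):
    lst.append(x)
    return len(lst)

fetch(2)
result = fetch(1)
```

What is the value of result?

Step 1: Mutable default list persists between calls.
Step 2: First call: lst = [2], len = 1. Second call: lst = [2, 1], len = 2.
Step 3: result = 2

The answer is 2.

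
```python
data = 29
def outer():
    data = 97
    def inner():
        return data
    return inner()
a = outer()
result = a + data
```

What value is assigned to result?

Step 1: outer() has local data = 97. inner() reads from enclosing.
Step 2: outer() returns 97. Global data = 29 unchanged.
Step 3: result = 97 + 29 = 126

The answer is 126.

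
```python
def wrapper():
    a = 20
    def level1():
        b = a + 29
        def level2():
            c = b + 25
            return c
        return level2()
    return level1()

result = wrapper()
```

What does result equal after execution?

Step 1: a = 20. b = a + 29 = 49.
Step 2: c = b + 25 = 49 + 25 = 74.
Step 3: result = 74

The answer is 74.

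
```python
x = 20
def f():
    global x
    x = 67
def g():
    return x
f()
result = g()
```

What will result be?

Step 1: x = 20.
Step 2: f() sets global x = 67.
Step 3: g() reads global x = 67. result = 67

The answer is 67.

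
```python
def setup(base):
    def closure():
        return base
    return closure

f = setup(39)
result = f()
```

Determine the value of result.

Step 1: setup(39) creates closure capturing base = 39.
Step 2: f() returns the captured base = 39.
Step 3: result = 39

The answer is 39.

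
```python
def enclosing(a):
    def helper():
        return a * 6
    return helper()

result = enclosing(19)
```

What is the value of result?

Step 1: enclosing(19) binds parameter a = 19.
Step 2: helper() accesses a = 19 from enclosing scope.
Step 3: result = 19 * 6 = 114

The answer is 114.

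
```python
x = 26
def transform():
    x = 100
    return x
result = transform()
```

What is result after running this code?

Step 1: Global x = 26.
Step 2: transform() creates local x = 100, shadowing the global.
Step 3: Returns local x = 100. result = 100

The answer is 100.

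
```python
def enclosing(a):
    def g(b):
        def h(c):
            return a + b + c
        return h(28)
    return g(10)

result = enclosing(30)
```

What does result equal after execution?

Step 1: a = 30, b = 10, c = 28 across three nested scopes.
Step 2: h() accesses all three via LEGB rule.
Step 3: result = 30 + 10 + 28 = 68

The answer is 68.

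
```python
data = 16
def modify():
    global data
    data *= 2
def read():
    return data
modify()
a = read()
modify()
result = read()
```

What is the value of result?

Step 1: data = 16.
Step 2: First modify(): data = 16 * 2 = 32.
Step 3: Second modify(): data = 32 * 2 = 64.
Step 4: read() returns 64

The answer is 64.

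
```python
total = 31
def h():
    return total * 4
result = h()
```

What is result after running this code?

Step 1: total = 31 is defined globally.
Step 2: h() looks up total from global scope = 31, then computes 31 * 4 = 124.
Step 3: result = 124

The answer is 124.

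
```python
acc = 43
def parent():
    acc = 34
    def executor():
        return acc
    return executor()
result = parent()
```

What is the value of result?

Step 1: acc = 43 globally, but parent() defines acc = 34 locally.
Step 2: executor() looks up acc. Not in local scope, so checks enclosing scope (parent) and finds acc = 34.
Step 3: result = 34

The answer is 34.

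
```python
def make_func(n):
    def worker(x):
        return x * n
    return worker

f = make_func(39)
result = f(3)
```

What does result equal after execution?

Step 1: make_func(39) creates a closure capturing n = 39.
Step 2: f(3) computes 3 * 39 = 117.
Step 3: result = 117

The answer is 117.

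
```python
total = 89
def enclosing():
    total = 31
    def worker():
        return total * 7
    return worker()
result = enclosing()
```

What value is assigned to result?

Step 1: enclosing() shadows global total with total = 31.
Step 2: worker() finds total = 31 in enclosing scope, computes 31 * 7 = 217.
Step 3: result = 217

The answer is 217.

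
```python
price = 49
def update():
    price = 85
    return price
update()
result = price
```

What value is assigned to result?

Step 1: Global price = 49.
Step 2: update() creates local price = 85 (shadow, not modification).
Step 3: After update() returns, global price is unchanged. result = 49

The answer is 49.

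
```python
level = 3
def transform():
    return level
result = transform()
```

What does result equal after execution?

Step 1: level = 3 is defined in the global scope.
Step 2: transform() looks up level. No local level exists, so Python checks the global scope via LEGB rule and finds level = 3.
Step 3: result = 3

The answer is 3.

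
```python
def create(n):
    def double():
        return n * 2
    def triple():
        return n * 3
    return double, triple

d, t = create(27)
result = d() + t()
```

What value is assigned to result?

Step 1: Both closures capture the same n = 27.
Step 2: d() = 27 * 2 = 54, t() = 27 * 3 = 81.
Step 3: result = 54 + 81 = 135

The answer is 135.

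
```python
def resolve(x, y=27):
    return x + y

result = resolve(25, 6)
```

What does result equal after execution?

Step 1: resolve(25, 6) overrides default y with 6.
Step 2: Returns 25 + 6 = 31.
Step 3: result = 31

The answer is 31.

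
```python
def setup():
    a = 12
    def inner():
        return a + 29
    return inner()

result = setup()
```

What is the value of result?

Step 1: setup() defines a = 12.
Step 2: inner() reads a = 12 from enclosing scope, returns 12 + 29 = 41.
Step 3: result = 41

The answer is 41.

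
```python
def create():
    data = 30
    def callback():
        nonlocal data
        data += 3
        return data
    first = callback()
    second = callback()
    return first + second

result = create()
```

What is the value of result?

Step 1: data starts at 30.
Step 2: First call: data = 30 + 3 = 33, returns 33.
Step 3: Second call: data = 33 + 3 = 36, returns 36.
Step 4: result = 33 + 36 = 69

The answer is 69.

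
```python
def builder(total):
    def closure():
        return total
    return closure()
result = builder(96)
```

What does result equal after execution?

Step 1: builder(96) binds parameter total = 96.
Step 2: closure() looks up total in enclosing scope and finds the parameter total = 96.
Step 3: result = 96

The answer is 96.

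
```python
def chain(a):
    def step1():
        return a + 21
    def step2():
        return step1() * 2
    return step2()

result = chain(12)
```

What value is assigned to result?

Step 1: chain(12) captures a = 12.
Step 2: step2() calls step1() which returns 12 + 21 = 33.
Step 3: step2() returns 33 * 2 = 66

The answer is 66.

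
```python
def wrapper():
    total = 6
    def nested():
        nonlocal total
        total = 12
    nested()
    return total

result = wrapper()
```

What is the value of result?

Step 1: wrapper() sets total = 6.
Step 2: nested() uses nonlocal to reassign total = 12.
Step 3: result = 12

The answer is 12.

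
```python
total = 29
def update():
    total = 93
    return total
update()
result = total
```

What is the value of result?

Step 1: Global total = 29.
Step 2: update() creates local total = 93 (shadow, not modification).
Step 3: After update() returns, global total is unchanged. result = 29

The answer is 29.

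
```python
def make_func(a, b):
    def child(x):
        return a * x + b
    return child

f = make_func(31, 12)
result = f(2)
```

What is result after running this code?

Step 1: make_func(31, 12) captures a = 31, b = 12.
Step 2: f(2) computes 31 * 2 + 12 = 74.
Step 3: result = 74

The answer is 74.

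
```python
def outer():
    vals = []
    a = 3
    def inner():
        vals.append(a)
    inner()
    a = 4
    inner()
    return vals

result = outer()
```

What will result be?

Step 1: a = 3. inner() appends current a to vals.
Step 2: First inner(): appends 3. Then a = 4.
Step 3: Second inner(): appends 4 (closure sees updated a). result = [3, 4]

The answer is [3, 4].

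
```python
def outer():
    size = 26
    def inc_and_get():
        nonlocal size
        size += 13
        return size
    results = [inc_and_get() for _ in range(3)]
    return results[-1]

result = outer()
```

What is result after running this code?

Step 1: size = 26.
Step 2: Three calls to inc_and_get(), each adding 13.
Step 3: Last value = 26 + 13 * 3 = 65

The answer is 65.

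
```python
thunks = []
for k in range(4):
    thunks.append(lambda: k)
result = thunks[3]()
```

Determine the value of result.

Step 1: The loop creates 4 lambdas, all referencing the same variable k.
Step 2: After the loop, k = 3 (final value).
Step 3: thunks[3]() looks up k at call time and finds 3. This is the late binding gotcha. result = 3

The answer is 3.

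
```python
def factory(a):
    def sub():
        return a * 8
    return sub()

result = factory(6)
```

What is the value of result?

Step 1: factory(6) binds parameter a = 6.
Step 2: sub() accesses a = 6 from enclosing scope.
Step 3: result = 6 * 8 = 48

The answer is 48.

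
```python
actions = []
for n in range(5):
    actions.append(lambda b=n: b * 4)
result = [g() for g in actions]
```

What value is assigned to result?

Step 1: Default arg b=n captures n at each iteration.
Step 2: actions[k] has b defaulting to k, returns k * 4.
Step 3: result = [0, 4, 8, 12, 16]

The answer is [0, 4, 8, 12, 16].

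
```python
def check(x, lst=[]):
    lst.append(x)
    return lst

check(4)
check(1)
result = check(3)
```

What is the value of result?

Step 1: Mutable default argument gotcha! The list [] is created once.
Step 2: Each call appends to the SAME list: [4], [4, 1], [4, 1, 3].
Step 3: result = [4, 1, 3]

The answer is [4, 1, 3].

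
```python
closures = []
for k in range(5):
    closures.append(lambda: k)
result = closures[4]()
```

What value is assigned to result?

Step 1: The loop creates 5 lambdas, all referencing the same variable k.
Step 2: After the loop, k = 4 (final value).
Step 3: closures[4]() looks up k at call time and finds 4. This is the late binding gotcha. result = 4

The answer is 4.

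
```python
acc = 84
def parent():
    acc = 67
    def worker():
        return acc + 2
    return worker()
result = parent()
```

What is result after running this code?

Step 1: parent() shadows global acc with acc = 67.
Step 2: worker() finds acc = 67 in enclosing scope, computes 67 + 2 = 69.
Step 3: result = 69

The answer is 69.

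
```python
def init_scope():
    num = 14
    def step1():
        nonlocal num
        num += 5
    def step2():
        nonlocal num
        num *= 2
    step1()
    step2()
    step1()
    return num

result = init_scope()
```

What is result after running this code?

Step 1: num = 14.
Step 2: step1(): num = 14 + 5 = 19.
Step 3: step2(): num = 19 * 2 = 38.
Step 4: step1(): num = 38 + 5 = 43. result = 43

The answer is 43.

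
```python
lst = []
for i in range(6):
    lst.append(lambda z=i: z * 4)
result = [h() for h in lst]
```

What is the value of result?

Step 1: Default arg z=i captures i at each iteration.
Step 2: lst[k] has z defaulting to k, returns k * 4.
Step 3: result = [0, 4, 8, 12, 16, 20]

The answer is [0, 4, 8, 12, 16, 20].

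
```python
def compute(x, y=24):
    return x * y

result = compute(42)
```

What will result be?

Step 1: compute(42) uses default y = 24.
Step 2: Returns 42 * 24 = 1008.
Step 3: result = 1008

The answer is 1008.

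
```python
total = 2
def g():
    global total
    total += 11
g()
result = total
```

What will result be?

Step 1: total = 2 globally.
Step 2: g() modifies global total: total += 11 = 13.
Step 3: result = 13

The answer is 13.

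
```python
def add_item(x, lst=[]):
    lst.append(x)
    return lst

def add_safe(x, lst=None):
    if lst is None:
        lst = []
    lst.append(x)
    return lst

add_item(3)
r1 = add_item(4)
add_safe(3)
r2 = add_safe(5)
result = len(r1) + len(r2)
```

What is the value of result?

Step 1: add_item shares mutable default: after 2 calls, lst = [3, 4], len = 2.
Step 2: add_safe creates fresh list each time: r2 = [5], len = 1.
Step 3: result = 2 + 1 = 3

The answer is 3.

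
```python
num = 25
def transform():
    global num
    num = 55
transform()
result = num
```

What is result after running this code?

Step 1: num = 25 globally.
Step 2: transform() declares global num and sets it to 55.
Step 3: After transform(), global num = 55. result = 55

The answer is 55.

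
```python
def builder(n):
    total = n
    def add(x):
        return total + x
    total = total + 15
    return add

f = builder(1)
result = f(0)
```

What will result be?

Step 1: builder(1) sets total = 1, then total = 1 + 15 = 16.
Step 2: Closures capture by reference, so add sees total = 16.
Step 3: f(0) returns 16 + 0 = 16

The answer is 16.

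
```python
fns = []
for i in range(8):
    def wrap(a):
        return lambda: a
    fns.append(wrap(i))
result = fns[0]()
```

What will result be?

Step 1: wrap(i) creates a new scope capturing a = i at call time.
Step 2: fns[0] = wrap(0), so its lambda captures a = 0.
Step 3: result = 0 (closure factory fixes late binding)

The answer is 0.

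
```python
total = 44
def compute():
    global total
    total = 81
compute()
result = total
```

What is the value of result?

Step 1: total = 44 globally.
Step 2: compute() declares global total and sets it to 81.
Step 3: After compute(), global total = 81. result = 81

The answer is 81.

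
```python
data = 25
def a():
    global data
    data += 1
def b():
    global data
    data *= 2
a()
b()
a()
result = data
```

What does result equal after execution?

Step 1: data = 25.
Step 2: a(): data = 25 + 1 = 26.
Step 3: b(): data = 26 * 2 = 52.
Step 4: a(): data = 52 + 1 = 53

The answer is 53.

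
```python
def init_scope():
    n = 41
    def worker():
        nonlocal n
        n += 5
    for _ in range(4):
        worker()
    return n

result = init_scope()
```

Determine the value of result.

Step 1: n = 41.
Step 2: worker() is called 4 times in a loop, each adding 5 via nonlocal.
Step 3: n = 41 + 5 * 4 = 61

The answer is 61.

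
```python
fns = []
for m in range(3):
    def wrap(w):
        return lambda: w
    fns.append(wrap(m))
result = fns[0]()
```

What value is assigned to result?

Step 1: wrap(m) creates a new scope capturing w = m at call time.
Step 2: fns[0] = wrap(0), so its lambda captures w = 0.
Step 3: result = 0 (closure factory fixes late binding)

The answer is 0.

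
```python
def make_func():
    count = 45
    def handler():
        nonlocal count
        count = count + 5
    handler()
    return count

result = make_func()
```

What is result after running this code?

Step 1: make_func() sets count = 45.
Step 2: handler() uses nonlocal to modify count in make_func's scope: count = 45 + 5 = 50.
Step 3: make_func() returns the modified count = 50

The answer is 50.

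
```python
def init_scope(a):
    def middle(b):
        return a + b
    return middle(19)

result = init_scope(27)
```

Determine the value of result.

Step 1: init_scope(27) passes a = 27.
Step 2: middle(19) has b = 19, reads a = 27 from enclosing.
Step 3: result = 27 + 19 = 46

The answer is 46.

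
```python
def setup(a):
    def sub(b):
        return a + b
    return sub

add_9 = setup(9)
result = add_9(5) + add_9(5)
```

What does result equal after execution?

Step 1: add_9 captures a = 9.
Step 2: add_9(5) = 9 + 5 = 14, called twice.
Step 3: result = 14 + 14 = 28

The answer is 28.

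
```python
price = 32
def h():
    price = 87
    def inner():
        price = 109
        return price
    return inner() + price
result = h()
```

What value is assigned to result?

Step 1: h() has local price = 87. inner() has local price = 109.
Step 2: inner() returns its local price = 109.
Step 3: h() returns 109 + its own price (87) = 196

The answer is 196.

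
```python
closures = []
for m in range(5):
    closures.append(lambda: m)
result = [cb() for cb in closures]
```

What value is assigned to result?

Step 1: All 5 lambdas share the same variable m.
Step 2: After the loop, m = 4.
Step 3: Each call returns 4. result = [4, 4, 4, 4, 4]

The answer is [4, 4, 4, 4, 4].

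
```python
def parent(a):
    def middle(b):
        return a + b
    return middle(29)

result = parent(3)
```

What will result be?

Step 1: parent(3) passes a = 3.
Step 2: middle(29) has b = 29, reads a = 3 from enclosing.
Step 3: result = 3 + 29 = 32

The answer is 32.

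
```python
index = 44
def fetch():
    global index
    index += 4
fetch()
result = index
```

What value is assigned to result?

Step 1: index = 44 globally.
Step 2: fetch() modifies global index: index += 4 = 48.
Step 3: result = 48

The answer is 48.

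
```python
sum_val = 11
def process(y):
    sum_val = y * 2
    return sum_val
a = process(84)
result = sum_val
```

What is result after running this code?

Step 1: Global sum_val = 11.
Step 2: process(84) creates local sum_val = 84 * 2 = 168.
Step 3: Global sum_val unchanged because no global keyword. result = 11

The answer is 11.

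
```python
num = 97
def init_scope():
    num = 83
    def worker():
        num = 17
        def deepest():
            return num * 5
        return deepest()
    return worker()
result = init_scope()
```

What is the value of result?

Step 1: deepest() looks up num through LEGB: not local, finds num = 17 in enclosing worker().
Step 2: Returns 17 * 5 = 85.
Step 3: result = 85

The answer is 85.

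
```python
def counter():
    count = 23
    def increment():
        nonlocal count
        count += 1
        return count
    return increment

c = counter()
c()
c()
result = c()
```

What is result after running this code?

Step 1: counter() creates closure with count = 23.
Step 2: Each c() call increments count via nonlocal. After 3 calls: 23 + 3 = 26.
Step 3: result = 26

The answer is 26.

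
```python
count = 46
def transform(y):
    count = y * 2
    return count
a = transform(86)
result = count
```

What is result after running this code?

Step 1: Global count = 46.
Step 2: transform(86) creates local count = 86 * 2 = 172.
Step 3: Global count unchanged because no global keyword. result = 46

The answer is 46.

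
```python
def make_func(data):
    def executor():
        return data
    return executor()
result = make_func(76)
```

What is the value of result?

Step 1: make_func(76) binds parameter data = 76.
Step 2: executor() looks up data in enclosing scope and finds the parameter data = 76.
Step 3: result = 76

The answer is 76.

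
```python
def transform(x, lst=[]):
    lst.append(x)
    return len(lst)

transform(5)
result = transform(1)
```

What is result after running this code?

Step 1: Mutable default list persists between calls.
Step 2: First call: lst = [5], len = 1. Second call: lst = [5, 1], len = 2.
Step 3: result = 2

The answer is 2.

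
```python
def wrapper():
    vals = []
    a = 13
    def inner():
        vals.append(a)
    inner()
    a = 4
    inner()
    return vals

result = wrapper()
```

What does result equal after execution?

Step 1: a = 13. inner() appends current a to vals.
Step 2: First inner(): appends 13. Then a = 4.
Step 3: Second inner(): appends 4 (closure sees updated a). result = [13, 4]

The answer is [13, 4].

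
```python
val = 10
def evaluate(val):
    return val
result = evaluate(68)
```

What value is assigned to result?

Step 1: Global val = 10.
Step 2: evaluate(68) takes parameter val = 68, which shadows the global.
Step 3: result = 68

The answer is 68.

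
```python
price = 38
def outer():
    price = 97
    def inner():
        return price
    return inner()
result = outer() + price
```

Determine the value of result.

Step 1: Global price = 38. outer() shadows with price = 97.
Step 2: inner() returns enclosing price = 97. outer() = 97.
Step 3: result = 97 + global price (38) = 135

The answer is 135.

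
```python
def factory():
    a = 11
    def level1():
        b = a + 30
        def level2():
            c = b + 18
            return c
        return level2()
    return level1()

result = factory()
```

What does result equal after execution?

Step 1: a = 11. b = a + 30 = 41.
Step 2: c = b + 18 = 41 + 18 = 59.
Step 3: result = 59

The answer is 59.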